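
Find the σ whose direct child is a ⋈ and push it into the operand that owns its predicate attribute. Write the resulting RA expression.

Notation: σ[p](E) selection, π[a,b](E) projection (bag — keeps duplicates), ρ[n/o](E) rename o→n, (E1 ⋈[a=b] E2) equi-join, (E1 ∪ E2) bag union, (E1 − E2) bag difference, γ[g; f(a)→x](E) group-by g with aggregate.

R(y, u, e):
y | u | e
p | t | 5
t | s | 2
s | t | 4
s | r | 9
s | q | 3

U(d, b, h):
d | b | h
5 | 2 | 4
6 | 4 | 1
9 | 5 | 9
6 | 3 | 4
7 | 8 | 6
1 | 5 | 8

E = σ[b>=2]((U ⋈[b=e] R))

σ filters on b, owned by the left side.
E' = (σ[b>=2](U) ⋈[b=e] R)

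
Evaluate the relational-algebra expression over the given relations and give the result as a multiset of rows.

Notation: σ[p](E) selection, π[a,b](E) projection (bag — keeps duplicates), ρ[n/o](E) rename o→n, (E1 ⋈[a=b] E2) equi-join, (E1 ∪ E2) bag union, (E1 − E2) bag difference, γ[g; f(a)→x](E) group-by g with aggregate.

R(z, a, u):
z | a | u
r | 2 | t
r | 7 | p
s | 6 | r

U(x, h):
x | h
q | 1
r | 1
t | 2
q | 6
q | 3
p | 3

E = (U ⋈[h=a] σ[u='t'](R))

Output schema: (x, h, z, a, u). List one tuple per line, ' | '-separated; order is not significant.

Stepwise |·|:
  U → 6
  R → 3
  σ[u='t'](R) → 1
  (U ⋈[h=a] σ[u='t'](R)) → 1

== RESULT ==
x | h | z | a | u
t | 2 | r | 2 | t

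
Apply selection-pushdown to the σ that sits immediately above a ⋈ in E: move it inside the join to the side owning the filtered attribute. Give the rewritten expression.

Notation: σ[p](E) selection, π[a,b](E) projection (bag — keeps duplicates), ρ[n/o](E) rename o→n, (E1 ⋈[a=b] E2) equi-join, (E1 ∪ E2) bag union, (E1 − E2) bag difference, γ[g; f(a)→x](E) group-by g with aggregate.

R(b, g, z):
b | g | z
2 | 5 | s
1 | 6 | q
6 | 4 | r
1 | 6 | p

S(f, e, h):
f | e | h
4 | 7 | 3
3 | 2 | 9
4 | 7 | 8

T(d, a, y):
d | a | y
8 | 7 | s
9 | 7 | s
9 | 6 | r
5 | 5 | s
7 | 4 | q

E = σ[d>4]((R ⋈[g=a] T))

σ filters on d, owned by the right side.
E' = (R ⋈[g=a] σ[d>4](T))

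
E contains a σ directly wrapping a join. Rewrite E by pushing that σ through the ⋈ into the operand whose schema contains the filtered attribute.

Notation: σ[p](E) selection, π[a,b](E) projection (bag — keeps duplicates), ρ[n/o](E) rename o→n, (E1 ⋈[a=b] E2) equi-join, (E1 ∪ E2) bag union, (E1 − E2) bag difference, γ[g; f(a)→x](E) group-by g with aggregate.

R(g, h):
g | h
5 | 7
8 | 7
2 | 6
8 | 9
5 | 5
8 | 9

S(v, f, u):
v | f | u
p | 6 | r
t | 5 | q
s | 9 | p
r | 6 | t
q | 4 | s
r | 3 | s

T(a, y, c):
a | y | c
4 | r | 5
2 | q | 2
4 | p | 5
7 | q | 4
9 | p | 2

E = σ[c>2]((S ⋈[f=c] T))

σ filters on c, owned by the right side.
E' = (S ⋈[f=c] σ[c>2](T))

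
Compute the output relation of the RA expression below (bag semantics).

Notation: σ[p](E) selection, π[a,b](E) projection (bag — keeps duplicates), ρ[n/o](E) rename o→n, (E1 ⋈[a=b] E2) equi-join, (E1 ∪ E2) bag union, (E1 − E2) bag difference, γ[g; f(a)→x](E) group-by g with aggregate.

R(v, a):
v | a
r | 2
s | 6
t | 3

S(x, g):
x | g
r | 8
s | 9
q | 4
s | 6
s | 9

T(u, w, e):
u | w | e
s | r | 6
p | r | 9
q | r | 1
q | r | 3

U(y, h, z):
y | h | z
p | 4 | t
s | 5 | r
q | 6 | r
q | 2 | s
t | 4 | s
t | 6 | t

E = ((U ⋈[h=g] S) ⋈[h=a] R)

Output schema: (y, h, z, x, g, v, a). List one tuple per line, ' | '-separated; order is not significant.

Stepwise |·|:
  U → 6
  S → 5
  (U ⋈[h=g] S) → 4
  R → 3
  ((U ⋈[h=g] S) ⋈[h=a] R) → 2

== RESULT ==
y | h | z | x | g | v | a
q | 6 | r | s | 6 | s | 6
t | 6 | t | s | 6 | s | 6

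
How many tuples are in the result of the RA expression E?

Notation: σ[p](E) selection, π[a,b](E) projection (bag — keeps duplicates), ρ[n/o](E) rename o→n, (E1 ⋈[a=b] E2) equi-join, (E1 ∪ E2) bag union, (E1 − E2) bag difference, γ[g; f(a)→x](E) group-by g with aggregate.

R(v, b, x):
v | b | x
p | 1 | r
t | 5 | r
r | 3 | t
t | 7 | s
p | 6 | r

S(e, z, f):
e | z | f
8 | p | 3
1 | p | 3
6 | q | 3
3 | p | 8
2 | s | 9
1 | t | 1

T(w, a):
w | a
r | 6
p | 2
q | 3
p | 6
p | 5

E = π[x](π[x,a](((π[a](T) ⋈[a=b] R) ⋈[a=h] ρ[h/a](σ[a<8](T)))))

Per-node cardinality:
  T → 5
  π[a](T) → 5
  R → 5
  (π[a](T) ⋈[a=b] R) → 4
  T → 5
  σ[a<8](T) → 5
  ρ[h/a](σ[a<8](T)) → 5
  ((π[a](T) ⋈[a=b] R) ⋈[a=h] ρ[h/a](σ[a<8](T))) → 6
  π[x,a](((π[a](T) ⋈[a=b] R) ⋈[a=h] ρ[h/a](σ[a<8](T)))) → 6
  π[x](π[x,a](((π[a](T) ⋈[a=b] R) ⋈[a=h] ρ[h/a](σ[a<8](T))))) → 6

|E| = 6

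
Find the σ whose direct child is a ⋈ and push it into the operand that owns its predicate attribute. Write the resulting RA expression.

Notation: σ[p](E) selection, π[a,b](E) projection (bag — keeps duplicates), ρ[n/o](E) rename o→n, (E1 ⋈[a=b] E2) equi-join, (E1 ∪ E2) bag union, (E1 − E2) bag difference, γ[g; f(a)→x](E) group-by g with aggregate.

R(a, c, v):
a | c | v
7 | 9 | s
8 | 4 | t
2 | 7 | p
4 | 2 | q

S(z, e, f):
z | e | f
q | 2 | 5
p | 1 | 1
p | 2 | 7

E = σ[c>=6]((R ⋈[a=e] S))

σ filters on c, owned by the left side.
E' = (σ[c>=6](R) ⋈[a=e] S)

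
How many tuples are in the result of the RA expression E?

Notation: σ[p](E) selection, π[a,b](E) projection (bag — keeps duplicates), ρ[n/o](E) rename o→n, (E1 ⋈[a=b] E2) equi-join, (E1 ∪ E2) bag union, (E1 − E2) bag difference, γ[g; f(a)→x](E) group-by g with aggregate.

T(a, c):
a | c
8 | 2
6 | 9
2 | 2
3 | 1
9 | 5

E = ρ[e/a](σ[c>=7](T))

Per-node cardinality:
  T → 5
  σ[c>=7](T) → 1
  ρ[e/a](σ[c>=7](T)) → 1

|E| = 1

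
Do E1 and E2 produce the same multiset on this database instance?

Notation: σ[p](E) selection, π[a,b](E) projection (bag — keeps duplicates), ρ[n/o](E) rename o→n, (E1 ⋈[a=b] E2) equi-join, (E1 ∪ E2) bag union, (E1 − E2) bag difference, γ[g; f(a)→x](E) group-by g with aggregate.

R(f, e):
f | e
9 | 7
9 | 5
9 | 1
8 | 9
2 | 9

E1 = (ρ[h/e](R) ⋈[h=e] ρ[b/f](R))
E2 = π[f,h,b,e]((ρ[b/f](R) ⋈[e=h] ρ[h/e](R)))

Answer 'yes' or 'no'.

E1 row counts bottom-up:
  R → 5
  ρ[h/e](R) → 5
  R → 5
  ρ[b/f](R) → 5
  (ρ[h/e](R) ⋈[h=e] ρ[b/f](R)) → 7
E2 row counts bottom-up:
  R → 5
  ρ[b/f](R) → 5
  R → 5
  ρ[h/e](R) → 5
  (ρ[b/f](R) ⋈[e=h] ρ[h/e](R)) → 7
  π[f,h,b,e]((ρ[b/f](R) ⋈[e=h] ρ[h/e](R))) → 7

E1 and E2 produce the same multiset:
f | h | b | e
2 | 9 | 2 | 9
2 | 9 | 8 | 9
8 | 9 | 2 | 9
8 | 9 | 8 | 9
9 | 1 | 9 | 1
9 | 5 | 9 | 5
9 | 7 | 9 | 7

yes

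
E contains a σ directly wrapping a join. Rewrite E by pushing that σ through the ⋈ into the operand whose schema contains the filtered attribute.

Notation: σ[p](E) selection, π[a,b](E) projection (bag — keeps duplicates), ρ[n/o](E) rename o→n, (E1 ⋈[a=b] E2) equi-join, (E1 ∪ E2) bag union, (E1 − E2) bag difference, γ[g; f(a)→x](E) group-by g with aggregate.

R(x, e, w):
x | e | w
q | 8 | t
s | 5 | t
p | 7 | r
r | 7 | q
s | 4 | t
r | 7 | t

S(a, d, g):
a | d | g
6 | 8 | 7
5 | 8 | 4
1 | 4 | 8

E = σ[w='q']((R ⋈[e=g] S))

σ filters on w, owned by the left side.
E' = (σ[w='q'](R) ⋈[e=g] S)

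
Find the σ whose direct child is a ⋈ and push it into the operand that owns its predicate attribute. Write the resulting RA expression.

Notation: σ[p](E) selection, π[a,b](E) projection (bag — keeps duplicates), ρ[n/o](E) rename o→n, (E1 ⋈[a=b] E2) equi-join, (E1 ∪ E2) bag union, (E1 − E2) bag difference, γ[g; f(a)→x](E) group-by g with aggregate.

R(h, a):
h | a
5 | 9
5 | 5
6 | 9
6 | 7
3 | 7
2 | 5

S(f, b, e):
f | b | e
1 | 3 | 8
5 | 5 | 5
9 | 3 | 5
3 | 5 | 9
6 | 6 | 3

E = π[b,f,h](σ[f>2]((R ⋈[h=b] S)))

σ filters on f, owned by the right side.
E' = π[b,f,h]((R ⋈[h=b] σ[f>2](S)))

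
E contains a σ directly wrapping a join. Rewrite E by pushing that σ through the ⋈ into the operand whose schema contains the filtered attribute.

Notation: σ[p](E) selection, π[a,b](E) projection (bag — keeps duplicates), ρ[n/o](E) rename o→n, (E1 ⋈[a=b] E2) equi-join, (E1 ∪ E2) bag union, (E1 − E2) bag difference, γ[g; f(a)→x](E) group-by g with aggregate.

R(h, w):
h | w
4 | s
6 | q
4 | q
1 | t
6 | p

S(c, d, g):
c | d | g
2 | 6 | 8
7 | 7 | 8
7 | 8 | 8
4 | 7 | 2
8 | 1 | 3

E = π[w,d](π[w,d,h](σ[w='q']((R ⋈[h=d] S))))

σ filters on w, owned by the left side.
E' = π[w,d](π[w,d,h]((σ[w='q'](R) ⋈[h=d] S)))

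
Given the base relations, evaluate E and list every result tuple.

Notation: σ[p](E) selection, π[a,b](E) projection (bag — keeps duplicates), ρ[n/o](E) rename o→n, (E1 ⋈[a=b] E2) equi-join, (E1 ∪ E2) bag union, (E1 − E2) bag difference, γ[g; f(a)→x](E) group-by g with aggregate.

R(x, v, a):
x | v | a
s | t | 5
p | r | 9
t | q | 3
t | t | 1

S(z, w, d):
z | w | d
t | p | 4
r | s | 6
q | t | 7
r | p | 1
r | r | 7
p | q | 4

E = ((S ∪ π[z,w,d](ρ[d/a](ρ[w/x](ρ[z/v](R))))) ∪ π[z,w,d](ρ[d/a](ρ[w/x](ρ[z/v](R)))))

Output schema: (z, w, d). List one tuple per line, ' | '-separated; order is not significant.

Row counts bottom-up:
  S → 6
  R → 4
  ρ[z/v](R) → 4
  ρ[w/x](ρ[z/v](R)) → 4
  ρ[d/a](ρ[w/x](ρ[z/v](R))) → 4
  π[z,w,d](ρ[d/a](ρ[w/x](ρ[z/v](R)))) → 4
  (S ∪ π[z,w,d](ρ[d/a](ρ[w/x](ρ[z/v](R))))) → 10
  R → 4
  ρ[z/v](R) → 4
  ρ[w/x](ρ[z/v](R)) → 4
  ρ[d/a](ρ[w/x](ρ[z/v](R))) → 4
  π[z,w,d](ρ[d/a](ρ[w/x](ρ[z/v](R)))) → 4
  ((S ∪ π[z,w,d](ρ[d/a](ρ[w/x](ρ[z/v](R))))) ∪ π[z,w,d](ρ[d/a](ρ[w/x](ρ[z/v](R))))) → 14

== RESULT ==
z | w | d
p | q | 4
q | t | 3
q | t | 3
q | t | 7
r | p | 1
r | p | 9
r | p | 9
r | r | 7
r | s | 6
t | p | 4
t | s | 5
t | s | 5
t | t | 1
t | t | 1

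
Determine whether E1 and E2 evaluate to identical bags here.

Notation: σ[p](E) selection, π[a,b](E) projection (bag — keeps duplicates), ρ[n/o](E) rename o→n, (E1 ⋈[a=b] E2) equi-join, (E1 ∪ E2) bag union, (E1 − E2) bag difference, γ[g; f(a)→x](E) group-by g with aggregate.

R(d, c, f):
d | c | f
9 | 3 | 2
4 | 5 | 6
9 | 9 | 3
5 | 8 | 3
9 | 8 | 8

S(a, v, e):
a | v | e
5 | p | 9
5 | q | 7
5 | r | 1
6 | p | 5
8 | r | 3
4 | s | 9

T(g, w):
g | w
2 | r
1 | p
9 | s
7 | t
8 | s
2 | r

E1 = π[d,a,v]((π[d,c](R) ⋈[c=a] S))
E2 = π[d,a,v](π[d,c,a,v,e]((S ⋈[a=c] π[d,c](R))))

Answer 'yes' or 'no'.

E1 row counts bottom-up:
  R → 5
  π[d,c](R) → 5
  S → 6
  (π[d,c](R) ⋈[c=a] S) → 5
  π[d,a,v]((π[d,c](R) ⋈[c=a] S)) → 5
E2 row counts bottom-up:
  S → 6
  R → 5
  π[d,c](R) → 5
  (S ⋈[a=c] π[d,c](R)) → 5
  π[d,c,a,v,e]((S ⋈[a=c] π[d,c](R))) → 5
  π[d,a,v](π[d,c,a,v,e]((S ⋈[a=c] π[d,c](R)))) → 5

E1 and E2 produce the same multiset:
d | a | v
4 | 5 | p
4 | 5 | q
4 | 5 | r
5 | 8 | r
9 | 8 | r

yes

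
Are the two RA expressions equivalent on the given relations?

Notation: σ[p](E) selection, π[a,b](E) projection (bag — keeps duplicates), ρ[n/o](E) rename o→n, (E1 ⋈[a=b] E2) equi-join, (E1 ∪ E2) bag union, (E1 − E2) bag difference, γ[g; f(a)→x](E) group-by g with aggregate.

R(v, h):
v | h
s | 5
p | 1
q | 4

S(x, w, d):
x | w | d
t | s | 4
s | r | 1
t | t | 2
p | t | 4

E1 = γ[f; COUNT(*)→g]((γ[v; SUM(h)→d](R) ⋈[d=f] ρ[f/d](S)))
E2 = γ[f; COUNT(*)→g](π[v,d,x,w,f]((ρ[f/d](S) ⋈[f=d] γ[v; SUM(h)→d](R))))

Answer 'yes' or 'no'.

E1 row counts bottom-up:
  R → 3
  γ[v; SUM(h)→d](R) → 3
  S → 4
  ρ[f/d](S) → 4
  (γ[v; SUM(h)→d](R) ⋈[d=f] ρ[f/d](S)) → 3
  γ[f; COUNT(*)→g]((γ[v; SUM(h)→d](R) ⋈[d=f] ρ[f/d](S))) → 2
E2 row counts bottom-up:
  S → 4
  ρ[f/d](S) → 4
  R → 3
  γ[v; SUM(h)→d](R) → 3
  (ρ[f/d](S) ⋈[f=d] γ[v; SUM(h)→d](R)) → 3
  π[v,d,x,w,f]((ρ[f/d](S) ⋈[f=d] γ[v; SUM(h)→d](R))) → 3
  γ[f; COUNT(*)→g](π[v,d,x,w,f]((ρ[f/d](S) ⋈[f=d] γ[v; SUM(h)→d](R)))) → 2

E1 and E2 produce the same multiset:
f | g
1 | 1
4 | 2

yes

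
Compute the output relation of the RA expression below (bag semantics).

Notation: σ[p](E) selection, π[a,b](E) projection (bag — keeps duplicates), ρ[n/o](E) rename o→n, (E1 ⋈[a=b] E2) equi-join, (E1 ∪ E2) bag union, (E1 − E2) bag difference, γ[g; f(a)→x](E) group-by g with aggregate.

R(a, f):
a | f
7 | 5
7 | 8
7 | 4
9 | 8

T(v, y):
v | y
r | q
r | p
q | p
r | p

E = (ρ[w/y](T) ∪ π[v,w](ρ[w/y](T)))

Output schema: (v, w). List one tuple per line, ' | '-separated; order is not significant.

Subexpression sizes:
  T → 4
  ρ[w/y](T) → 4
  T → 4
  ρ[w/y](T) → 4
  π[v,w](ρ[w/y](T)) → 4
  (ρ[w/y](T) ∪ π[v,w](ρ[w/y](T))) → 8

== RESULT ==
v | w
q | p
q | p
r | p
r | p
r | p
r | p
r | q
r | q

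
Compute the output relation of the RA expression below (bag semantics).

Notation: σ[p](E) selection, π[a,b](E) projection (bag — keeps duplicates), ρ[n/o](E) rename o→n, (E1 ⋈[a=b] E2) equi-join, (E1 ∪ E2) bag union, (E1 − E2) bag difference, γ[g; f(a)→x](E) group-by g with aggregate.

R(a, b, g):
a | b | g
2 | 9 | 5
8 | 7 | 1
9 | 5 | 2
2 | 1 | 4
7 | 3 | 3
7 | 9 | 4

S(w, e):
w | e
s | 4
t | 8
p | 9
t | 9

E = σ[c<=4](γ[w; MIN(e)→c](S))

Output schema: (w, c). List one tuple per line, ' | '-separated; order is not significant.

Subexpression sizes:
  S → 4
  γ[w; MIN(e)→c](S) → 3
  σ[c<=4](γ[w; MIN(e)→c](S)) → 1

== RESULT ==
w | c
s | 4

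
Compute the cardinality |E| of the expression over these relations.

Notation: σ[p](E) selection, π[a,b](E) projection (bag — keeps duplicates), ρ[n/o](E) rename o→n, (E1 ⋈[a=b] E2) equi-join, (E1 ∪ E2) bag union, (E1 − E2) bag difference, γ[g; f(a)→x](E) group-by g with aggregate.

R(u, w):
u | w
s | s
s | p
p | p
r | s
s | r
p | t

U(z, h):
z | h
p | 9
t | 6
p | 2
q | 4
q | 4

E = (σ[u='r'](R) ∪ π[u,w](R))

Stepwise |·|:
  R → 6
  σ[u='r'](R) → 1
  R → 6
  π[u,w](R) → 6
  (σ[u='r'](R) ∪ π[u,w](R)) → 7

|E| = 7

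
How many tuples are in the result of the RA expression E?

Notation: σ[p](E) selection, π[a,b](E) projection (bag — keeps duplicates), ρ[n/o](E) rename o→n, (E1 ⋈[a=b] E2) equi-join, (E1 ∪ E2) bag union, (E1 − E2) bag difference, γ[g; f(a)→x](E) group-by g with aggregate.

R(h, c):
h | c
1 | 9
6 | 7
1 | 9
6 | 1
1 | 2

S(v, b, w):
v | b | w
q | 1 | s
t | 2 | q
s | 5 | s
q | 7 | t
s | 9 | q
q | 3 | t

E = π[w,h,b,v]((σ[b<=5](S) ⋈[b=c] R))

Row counts bottom-up:
  S → 6
  σ[b<=5](S) → 4
  R → 5
  (σ[b<=5](S) ⋈[b=c] R) → 2
  π[w,h,b,v]((σ[b<=5](S) ⋈[b=c] R)) → 2

|E| = 2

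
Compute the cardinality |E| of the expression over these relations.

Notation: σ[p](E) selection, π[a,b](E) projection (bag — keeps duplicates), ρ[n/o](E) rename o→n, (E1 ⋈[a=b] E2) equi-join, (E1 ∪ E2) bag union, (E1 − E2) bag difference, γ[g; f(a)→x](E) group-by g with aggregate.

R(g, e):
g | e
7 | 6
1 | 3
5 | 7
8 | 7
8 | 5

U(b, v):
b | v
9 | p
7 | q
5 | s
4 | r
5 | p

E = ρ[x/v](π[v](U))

Stepwise |·|:
  U → 5
  π[v](U) → 5
  ρ[x/v](π[v](U)) → 5

|E| = 5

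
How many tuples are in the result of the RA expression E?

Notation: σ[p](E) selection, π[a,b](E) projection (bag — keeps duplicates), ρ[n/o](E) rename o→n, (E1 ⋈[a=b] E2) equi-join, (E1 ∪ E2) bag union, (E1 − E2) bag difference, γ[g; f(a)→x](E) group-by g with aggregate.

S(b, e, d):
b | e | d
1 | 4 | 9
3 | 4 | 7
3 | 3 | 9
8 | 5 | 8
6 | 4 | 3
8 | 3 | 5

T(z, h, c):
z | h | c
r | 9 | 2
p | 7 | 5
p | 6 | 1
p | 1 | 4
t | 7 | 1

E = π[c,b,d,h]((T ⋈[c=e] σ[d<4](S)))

Per-node cardinality:
  T → 5
  S → 6
  σ[d<4](S) → 1
  (T ⋈[c=e] σ[d<4](S)) → 1
  π[c,b,d,h]((T ⋈[c=e] σ[d<4](S))) → 1

|E| = 1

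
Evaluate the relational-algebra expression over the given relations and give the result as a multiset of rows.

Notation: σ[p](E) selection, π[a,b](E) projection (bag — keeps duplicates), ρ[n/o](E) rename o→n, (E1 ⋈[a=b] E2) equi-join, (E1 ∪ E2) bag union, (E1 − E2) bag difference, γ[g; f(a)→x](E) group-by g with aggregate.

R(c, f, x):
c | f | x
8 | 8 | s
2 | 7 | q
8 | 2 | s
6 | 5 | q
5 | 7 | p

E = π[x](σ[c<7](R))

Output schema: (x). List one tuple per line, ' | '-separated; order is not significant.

Subexpression sizes:
  R → 5
  σ[c<7](R) → 3
  π[x](σ[c<7](R)) → 3

== RESULT ==
x
p
q
q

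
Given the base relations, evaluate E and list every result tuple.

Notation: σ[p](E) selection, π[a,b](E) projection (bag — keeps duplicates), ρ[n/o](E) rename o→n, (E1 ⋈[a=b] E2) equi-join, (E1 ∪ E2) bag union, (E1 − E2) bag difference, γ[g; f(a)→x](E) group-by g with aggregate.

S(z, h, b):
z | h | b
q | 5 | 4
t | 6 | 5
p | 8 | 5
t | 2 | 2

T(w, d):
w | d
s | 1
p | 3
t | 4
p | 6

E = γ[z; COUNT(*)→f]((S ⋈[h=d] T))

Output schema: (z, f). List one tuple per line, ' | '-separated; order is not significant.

Per-node cardinality:
  S → 4
  T → 4
  (S ⋈[h=d] T) → 1
  γ[z; COUNT(*)→f]((S ⋈[h=d] T)) → 1

== RESULT ==
z | f
t | 1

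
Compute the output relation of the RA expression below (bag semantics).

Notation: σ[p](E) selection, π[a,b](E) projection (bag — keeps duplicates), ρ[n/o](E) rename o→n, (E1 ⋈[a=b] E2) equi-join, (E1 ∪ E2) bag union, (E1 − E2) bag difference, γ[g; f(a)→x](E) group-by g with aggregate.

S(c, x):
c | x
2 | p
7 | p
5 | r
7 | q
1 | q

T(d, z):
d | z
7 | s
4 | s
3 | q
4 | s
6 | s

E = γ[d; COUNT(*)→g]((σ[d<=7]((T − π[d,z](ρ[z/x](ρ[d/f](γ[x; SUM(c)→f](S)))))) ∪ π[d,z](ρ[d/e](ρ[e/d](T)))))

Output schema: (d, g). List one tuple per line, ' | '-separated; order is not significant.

Row counts bottom-up:
  T → 5
  S → 5
  γ[x; SUM(c)→f](S) → 3
  ρ[d/f](γ[x; SUM(c)→f](S)) → 3
  ρ[z/x](ρ[d/f](γ[x; SUM(c)→f](S))) → 3
  π[d,z](ρ[z/x](ρ[d/f](γ[x; SUM(c)→f](S)))) → 3
  (T − π[d,z](ρ[z/x](ρ[d/f](γ[x; SUM(c)→f](S))))) → 5
  σ[d<=7]((T − π[d,z](ρ[z/x](ρ[d/f](γ[x; SUM(c)→f](S)))))) → 5
  T → 5
  ρ[e/d](T) → 5
  ρ[d/e](ρ[e/d](T)) → 5
  π[d,z](ρ[d/e](ρ[e/d](T))) → 5
  (σ[d<=7]((T − π[d,z](ρ[z/x](ρ[d/f](γ[x; SUM(c)→f](S)))))) ∪ π[d,z](ρ[d/e](ρ[e/d](T)))) → 10
  γ[d; COUNT(*)→g]((σ[d<=7]((T − π[d,z](ρ[z/x](ρ[d/f](γ[x; SUM(c)→f](S)))))) ∪ π[d,z](ρ[d/e](ρ[e/d](T))))) → 4

== RESULT ==
d | g
3 | 2
4 | 4
6 | 2
7 | 2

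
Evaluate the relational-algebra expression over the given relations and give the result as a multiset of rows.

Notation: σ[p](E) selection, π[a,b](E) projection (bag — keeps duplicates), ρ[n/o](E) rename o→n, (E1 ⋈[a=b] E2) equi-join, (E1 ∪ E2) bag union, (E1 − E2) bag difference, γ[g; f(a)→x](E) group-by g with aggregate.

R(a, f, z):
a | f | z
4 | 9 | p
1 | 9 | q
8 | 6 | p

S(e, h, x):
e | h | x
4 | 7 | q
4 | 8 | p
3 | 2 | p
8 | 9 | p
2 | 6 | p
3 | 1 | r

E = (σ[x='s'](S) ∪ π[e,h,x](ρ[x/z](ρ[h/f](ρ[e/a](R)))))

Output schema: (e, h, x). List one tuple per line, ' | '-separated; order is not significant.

Subexpression sizes:
  S → 6
  σ[x='s'](S) → 0
  R → 3
  ρ[e/a](R) → 3
  ρ[h/f](ρ[e/a](R)) → 3
  ρ[x/z](ρ[h/f](ρ[e/a](R))) → 3
  π[e,h,x](ρ[x/z](ρ[h/f](ρ[e/a](R)))) → 3
  (σ[x='s'](S) ∪ π[e,h,x](ρ[x/z](ρ[h/f](ρ[e/a](R))))) → 3

== RESULT ==
e | h | x
1 | 9 | q
4 | 9 | p
8 | 6 | p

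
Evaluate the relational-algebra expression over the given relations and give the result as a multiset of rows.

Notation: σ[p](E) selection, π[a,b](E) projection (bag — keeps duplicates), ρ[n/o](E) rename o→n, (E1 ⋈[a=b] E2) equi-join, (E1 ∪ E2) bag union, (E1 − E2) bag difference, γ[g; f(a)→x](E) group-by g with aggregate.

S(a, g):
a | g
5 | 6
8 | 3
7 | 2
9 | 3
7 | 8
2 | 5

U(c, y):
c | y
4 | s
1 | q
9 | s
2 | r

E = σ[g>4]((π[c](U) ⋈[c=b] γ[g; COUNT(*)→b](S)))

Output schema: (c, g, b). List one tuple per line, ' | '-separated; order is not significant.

Per-node cardinality:
  U → 4
  π[c](U) → 4
  S → 6
  γ[g; COUNT(*)→b](S) → 5
  (π[c](U) ⋈[c=b] γ[g; COUNT(*)→b](S)) → 5
  σ[g>4]((π[c](U) ⋈[c=b] γ[g; COUNT(*)→b](S))) → 3

== RESULT ==
c | g | b
1 | 5 | 1
1 | 6 | 1
1 | 8 | 1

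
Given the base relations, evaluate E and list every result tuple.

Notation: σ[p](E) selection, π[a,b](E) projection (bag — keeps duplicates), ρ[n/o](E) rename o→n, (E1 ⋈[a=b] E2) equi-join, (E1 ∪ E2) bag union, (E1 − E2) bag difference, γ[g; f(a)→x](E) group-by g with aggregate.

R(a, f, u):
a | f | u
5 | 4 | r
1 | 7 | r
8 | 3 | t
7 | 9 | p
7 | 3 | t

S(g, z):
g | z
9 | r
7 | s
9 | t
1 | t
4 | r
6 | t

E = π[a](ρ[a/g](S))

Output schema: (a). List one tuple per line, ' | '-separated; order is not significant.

Per-node cardinality:
  S → 6
  ρ[a/g](S) → 6
  π[a](ρ[a/g](S)) → 6

== RESULT ==
a
1
4
6
7
9
9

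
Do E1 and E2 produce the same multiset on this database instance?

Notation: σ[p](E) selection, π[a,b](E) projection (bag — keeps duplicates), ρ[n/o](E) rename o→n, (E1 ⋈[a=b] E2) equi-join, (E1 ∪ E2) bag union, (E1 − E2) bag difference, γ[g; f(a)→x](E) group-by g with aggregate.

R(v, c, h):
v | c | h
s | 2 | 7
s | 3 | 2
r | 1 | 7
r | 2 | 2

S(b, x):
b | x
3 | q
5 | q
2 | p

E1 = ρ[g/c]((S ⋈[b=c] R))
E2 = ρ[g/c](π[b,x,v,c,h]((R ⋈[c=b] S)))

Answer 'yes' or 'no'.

E1 row counts bottom-up:
  S → 3
  R → 4
  (S ⋈[b=c] R) → 3
  ρ[g/c]((S ⋈[b=c] R)) → 3
E2 row counts bottom-up:
  R → 4
  S → 3
  (R ⋈[c=b] S) → 3
  π[b,x,v,c,h]((R ⋈[c=b] S)) → 3
  ρ[g/c](π[b,x,v,c,h]((R ⋈[c=b] S))) → 3

E1 and E2 produce the same multiset:
b | x | v | g | h
2 | p | r | 2 | 2
2 | p | s | 2 | 7
3 | q | s | 3 | 2

yes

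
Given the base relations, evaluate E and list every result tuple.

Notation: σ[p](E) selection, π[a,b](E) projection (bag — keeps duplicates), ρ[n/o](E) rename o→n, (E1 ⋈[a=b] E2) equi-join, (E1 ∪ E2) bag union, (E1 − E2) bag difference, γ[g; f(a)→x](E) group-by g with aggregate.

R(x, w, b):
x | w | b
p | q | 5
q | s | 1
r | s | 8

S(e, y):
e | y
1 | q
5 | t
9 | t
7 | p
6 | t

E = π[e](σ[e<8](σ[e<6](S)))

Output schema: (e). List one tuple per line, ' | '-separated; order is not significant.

Row counts bottom-up:
  S → 5
  σ[e<6](S) → 2
  σ[e<8](σ[e<6](S)) → 2
  π[e](σ[e<8](σ[e<6](S))) → 2

== RESULT ==
e
1
5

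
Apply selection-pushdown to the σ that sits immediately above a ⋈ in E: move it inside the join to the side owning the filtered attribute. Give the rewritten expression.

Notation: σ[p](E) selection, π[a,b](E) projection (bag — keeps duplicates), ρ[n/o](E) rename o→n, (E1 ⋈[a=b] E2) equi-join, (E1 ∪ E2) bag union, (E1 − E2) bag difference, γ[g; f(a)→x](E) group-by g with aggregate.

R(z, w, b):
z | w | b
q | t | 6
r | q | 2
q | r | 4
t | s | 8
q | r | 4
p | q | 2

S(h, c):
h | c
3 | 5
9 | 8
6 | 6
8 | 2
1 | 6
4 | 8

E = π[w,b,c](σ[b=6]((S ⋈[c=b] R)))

σ filters on b, owned by the right side.
E' = π[w,b,c]((S ⋈[c=b] σ[b=6](R)))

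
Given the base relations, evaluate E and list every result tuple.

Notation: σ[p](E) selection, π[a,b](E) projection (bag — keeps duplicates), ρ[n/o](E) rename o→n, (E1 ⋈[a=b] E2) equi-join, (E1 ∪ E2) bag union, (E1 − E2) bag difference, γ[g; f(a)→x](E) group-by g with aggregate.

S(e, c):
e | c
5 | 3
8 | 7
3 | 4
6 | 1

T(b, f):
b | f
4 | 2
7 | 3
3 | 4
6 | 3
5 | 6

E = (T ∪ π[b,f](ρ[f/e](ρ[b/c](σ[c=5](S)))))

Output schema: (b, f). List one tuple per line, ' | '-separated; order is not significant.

Stepwise |·|:
  T → 5
  S → 4
  σ[c=5](S) → 0
  ρ[b/c](σ[c=5](S)) → 0
  ρ[f/e](ρ[b/c](σ[c=5](S))) → 0
  π[b,f](ρ[f/e](ρ[b/c](σ[c=5](S)))) → 0
  (T ∪ π[b,f](ρ[f/e](ρ[b/c](σ[c=5](S))))) → 5

== RESULT ==
b | f
3 | 4
4 | 2
5 | 6
6 | 3
7 | 3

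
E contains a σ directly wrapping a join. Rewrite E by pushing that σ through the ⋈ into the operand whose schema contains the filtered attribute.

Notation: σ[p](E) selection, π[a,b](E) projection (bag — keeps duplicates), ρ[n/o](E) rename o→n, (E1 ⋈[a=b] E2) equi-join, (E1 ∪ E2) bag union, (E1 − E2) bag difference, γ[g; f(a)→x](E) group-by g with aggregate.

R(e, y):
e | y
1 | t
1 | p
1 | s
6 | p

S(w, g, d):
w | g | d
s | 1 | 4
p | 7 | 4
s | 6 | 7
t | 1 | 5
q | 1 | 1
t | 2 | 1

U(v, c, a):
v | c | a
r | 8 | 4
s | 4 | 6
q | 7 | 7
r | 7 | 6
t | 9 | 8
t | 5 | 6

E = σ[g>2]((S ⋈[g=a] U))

σ filters on g, owned by the left side.
E' = (σ[g>2](S) ⋈[g=a] U)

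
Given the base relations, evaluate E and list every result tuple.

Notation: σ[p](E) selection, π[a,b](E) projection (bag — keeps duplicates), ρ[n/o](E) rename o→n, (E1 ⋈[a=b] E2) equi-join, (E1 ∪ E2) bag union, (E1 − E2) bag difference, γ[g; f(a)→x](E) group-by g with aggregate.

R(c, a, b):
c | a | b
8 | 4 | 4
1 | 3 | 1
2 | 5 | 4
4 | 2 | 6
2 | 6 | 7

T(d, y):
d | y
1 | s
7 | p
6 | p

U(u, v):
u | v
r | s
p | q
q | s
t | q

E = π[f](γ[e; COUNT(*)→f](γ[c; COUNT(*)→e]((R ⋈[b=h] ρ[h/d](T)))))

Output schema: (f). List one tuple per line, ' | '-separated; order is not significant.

Row counts bottom-up:
  R → 5
  T → 3
  ρ[h/d](T) → 3
  (R ⋈[b=h] ρ[h/d](T)) → 3
  γ[c; COUNT(*)→e]((R ⋈[b=h] ρ[h/d](T))) → 3
  γ[e; COUNT(*)→f](γ[c; COUNT(*)→e]((R ⋈[b=h] ρ[h/d](T)))) → 1
  π[f](γ[e; COUNT(*)→f](γ[c; COUNT(*)→e]((R ⋈[b=h] ρ[h/d](T))))) → 1

== RESULT ==
f
3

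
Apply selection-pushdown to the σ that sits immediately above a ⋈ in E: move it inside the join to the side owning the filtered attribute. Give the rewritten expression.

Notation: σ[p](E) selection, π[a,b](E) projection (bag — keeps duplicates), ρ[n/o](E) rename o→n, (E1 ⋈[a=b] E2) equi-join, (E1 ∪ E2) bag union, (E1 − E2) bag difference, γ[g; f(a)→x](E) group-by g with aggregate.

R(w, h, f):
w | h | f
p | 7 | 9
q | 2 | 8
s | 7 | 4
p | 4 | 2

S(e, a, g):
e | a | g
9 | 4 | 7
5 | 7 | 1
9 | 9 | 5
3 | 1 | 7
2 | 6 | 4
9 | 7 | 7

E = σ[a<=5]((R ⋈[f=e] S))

σ filters on a, owned by the right side.
E' = (R ⋈[f=e] σ[a<=5](S))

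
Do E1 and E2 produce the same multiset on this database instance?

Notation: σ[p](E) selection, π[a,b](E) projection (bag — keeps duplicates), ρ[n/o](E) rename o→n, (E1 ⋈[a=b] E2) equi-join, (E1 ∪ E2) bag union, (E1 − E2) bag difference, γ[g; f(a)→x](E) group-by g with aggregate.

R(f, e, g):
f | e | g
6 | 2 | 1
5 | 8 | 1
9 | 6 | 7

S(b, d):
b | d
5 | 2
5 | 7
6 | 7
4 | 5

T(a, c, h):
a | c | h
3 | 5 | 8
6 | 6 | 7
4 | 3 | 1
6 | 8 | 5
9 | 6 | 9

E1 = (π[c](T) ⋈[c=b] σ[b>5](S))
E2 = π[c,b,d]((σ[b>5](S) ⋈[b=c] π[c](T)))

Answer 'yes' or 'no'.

E1 per-node cardinality:
  T → 5
  π[c](T) → 5
  S → 4
  σ[b>5](S) → 1
  (π[c](T) ⋈[c=b] σ[b>5](S)) → 2
E2 per-node cardinality:
  S → 4
  σ[b>5](S) → 1
  T → 5
  π[c](T) → 5
  (σ[b>5](S) ⋈[b=c] π[c](T)) → 2
  π[c,b,d]((σ[b>5](S) ⋈[b=c] π[c](T))) → 2

E1 and E2 produce the same multiset:
c | b | d
6 | 6 | 7
6 | 6 | 7

yes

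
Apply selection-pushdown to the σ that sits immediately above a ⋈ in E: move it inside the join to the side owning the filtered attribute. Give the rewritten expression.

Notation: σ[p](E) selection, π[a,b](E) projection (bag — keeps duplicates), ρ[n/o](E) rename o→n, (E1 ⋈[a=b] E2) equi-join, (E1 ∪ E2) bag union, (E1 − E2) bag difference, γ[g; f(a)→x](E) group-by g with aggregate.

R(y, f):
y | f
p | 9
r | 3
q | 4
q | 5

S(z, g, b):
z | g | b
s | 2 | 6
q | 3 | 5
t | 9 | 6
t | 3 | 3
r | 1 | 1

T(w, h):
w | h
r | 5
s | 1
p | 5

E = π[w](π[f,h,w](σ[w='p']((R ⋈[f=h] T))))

σ filters on w, owned by the right side.
E' = π[w](π[f,h,w]((R ⋈[f=h] σ[w='p'](T))))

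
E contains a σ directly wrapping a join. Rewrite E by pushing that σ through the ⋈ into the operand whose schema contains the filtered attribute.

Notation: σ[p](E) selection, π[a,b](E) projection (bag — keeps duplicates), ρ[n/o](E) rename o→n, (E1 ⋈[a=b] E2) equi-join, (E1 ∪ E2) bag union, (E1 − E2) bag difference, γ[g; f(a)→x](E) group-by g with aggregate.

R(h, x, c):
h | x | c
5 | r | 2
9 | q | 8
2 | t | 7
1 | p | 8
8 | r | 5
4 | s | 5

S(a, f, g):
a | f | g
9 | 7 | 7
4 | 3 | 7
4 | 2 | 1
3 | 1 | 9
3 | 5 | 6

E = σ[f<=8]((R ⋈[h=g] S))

σ filters on f, owned by the right side.
E' = (R ⋈[h=g] σ[f<=8](S))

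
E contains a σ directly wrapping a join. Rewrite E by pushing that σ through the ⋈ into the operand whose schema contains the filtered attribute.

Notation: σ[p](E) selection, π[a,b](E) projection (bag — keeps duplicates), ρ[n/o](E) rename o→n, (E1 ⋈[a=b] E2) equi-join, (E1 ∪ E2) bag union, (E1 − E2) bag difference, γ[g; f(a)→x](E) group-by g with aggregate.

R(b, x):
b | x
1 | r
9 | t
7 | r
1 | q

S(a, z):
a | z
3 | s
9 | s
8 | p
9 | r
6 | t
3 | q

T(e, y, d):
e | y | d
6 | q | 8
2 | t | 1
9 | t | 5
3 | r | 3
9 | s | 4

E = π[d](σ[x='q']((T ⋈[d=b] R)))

σ filters on x, owned by the right side.
E' = π[d]((T ⋈[d=b] σ[x='q'](R)))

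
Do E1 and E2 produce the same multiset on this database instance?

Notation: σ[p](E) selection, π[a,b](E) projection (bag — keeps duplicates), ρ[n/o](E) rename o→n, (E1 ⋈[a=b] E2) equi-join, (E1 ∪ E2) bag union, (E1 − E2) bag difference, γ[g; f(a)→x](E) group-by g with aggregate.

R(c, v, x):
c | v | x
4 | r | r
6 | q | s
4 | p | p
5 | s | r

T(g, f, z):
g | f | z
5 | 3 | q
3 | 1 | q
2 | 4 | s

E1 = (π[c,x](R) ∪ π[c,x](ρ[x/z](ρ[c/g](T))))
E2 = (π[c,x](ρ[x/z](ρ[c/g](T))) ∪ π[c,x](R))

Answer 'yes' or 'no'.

E1 per-node cardinality:
  R → 4
  π[c,x](R) → 4
  T → 3
  ρ[c/g](T) → 3
  ρ[x/z](ρ[c/g](T)) → 3
  π[c,x](ρ[x/z](ρ[c/g](T))) → 3
  (π[c,x](R) ∪ π[c,x](ρ[x/z](ρ[c/g](T)))) → 7
E2 per-node cardinality:
  T → 3
  ρ[c/g](T) → 3
  ρ[x/z](ρ[c/g](T)) → 3
  π[c,x](ρ[x/z](ρ[c/g](T))) → 3
  R → 4
  π[c,x](R) → 4
  (π[c,x](ρ[x/z](ρ[c/g](T))) ∪ π[c,x](R)) → 7

E1 and E2 produce the same multiset:
c | x
2 | s
3 | q
4 | p
4 | r
5 | q
5 | r
6 | s

yes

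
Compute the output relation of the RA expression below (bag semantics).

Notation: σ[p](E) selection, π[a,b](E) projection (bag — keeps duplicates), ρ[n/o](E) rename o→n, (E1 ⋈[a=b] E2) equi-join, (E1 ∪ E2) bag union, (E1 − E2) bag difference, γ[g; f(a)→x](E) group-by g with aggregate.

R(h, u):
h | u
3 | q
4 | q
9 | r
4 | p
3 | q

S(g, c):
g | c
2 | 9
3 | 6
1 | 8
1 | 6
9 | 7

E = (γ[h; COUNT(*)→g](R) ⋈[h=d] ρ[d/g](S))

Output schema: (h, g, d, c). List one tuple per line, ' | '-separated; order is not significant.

Row counts bottom-up:
  R → 5
  γ[h; COUNT(*)→g](R) → 3
  S → 5
  ρ[d/g](S) → 5
  (γ[h; COUNT(*)→g](R) ⋈[h=d] ρ[d/g](S)) → 2

== RESULT ==
h | g | d | c
3 | 2 | 3 | 6
9 | 1 | 9 | 7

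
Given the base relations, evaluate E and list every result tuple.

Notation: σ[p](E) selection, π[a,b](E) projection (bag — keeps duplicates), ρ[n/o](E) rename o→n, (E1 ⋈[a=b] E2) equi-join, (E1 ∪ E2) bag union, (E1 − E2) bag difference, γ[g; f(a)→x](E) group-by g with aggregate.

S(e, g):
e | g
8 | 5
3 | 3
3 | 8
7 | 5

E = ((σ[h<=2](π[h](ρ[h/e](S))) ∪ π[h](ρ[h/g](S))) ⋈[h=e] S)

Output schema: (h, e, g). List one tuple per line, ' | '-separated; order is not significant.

Subexpression sizes:
  S → 4
  ρ[h/e](S) → 4
  π[h](ρ[h/e](S)) → 4
  σ[h<=2](π[h](ρ[h/e](S))) → 0
  S → 4
  ρ[h/g](S) → 4
  π[h](ρ[h/g](S)) → 4
  (σ[h<=2](π[h](ρ[h/e](S))) ∪ π[h](ρ[h/g](S))) → 4
  S → 4
  ((σ[h<=2](π[h](ρ[h/e](S))) ∪ π[h](ρ[h/g](S))) ⋈[h=e] S) → 3

== RESULT ==
h | e | g
3 | 3 | 3
3 | 3 | 8
8 | 8 | 5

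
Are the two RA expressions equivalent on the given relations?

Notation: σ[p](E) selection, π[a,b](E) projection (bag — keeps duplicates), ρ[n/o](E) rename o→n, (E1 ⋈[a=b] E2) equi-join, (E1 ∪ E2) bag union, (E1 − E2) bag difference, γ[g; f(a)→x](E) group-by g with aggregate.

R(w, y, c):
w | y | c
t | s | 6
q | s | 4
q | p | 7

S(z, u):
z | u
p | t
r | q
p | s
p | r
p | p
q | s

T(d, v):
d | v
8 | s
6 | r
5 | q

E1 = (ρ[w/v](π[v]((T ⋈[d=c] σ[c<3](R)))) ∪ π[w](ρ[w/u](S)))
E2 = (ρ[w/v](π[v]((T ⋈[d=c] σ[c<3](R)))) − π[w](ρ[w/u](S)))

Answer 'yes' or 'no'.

E1 stepwise |·|:
  T → 3
  R → 3
  σ[c<3](R) → 0
  (T ⋈[d=c] σ[c<3](R)) → 0
  π[v]((T ⋈[d=c] σ[c<3](R))) → 0
  ρ[w/v](π[v]((T ⋈[d=c] σ[c<3](R)))) → 0
  S → 6
  ρ[w/u](S) → 6
  π[w](ρ[w/u](S)) → 6
  (ρ[w/v](π[v]((T ⋈[d=c] σ[c<3](R)))) ∪ π[w](ρ[w/u](S))) → 6
E2 stepwise |·|:
  T → 3
  R → 3
  σ[c<3](R) → 0
  (T ⋈[d=c] σ[c<3](R)) → 0
  π[v]((T ⋈[d=c] σ[c<3](R))) → 0
  ρ[w/v](π[v]((T ⋈[d=c] σ[c<3](R)))) → 0
  S → 6
  ρ[w/u](S) → 6
  π[w](ρ[w/u](S)) → 6
  (ρ[w/v](π[v]((T ⋈[d=c] σ[c<3](R)))) − π[w](ρ[w/u](S))) → 0

E1 result:
w
p
q
r
s
s
t
E2 result:
w
(0 rows)
Witness: ('t',) appears 1× in E1 but 0× in E2.

no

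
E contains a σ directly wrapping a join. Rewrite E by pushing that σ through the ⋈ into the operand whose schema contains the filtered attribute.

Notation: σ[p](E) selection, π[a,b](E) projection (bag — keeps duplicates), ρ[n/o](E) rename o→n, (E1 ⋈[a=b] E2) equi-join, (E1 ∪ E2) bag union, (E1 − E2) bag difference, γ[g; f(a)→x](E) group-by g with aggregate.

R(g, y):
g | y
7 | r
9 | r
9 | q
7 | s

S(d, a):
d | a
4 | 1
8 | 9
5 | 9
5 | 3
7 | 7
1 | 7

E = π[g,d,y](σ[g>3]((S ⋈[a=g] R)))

σ filters on g, owned by the right side.
E' = π[g,d,y]((S ⋈[a=g] σ[g>3](R)))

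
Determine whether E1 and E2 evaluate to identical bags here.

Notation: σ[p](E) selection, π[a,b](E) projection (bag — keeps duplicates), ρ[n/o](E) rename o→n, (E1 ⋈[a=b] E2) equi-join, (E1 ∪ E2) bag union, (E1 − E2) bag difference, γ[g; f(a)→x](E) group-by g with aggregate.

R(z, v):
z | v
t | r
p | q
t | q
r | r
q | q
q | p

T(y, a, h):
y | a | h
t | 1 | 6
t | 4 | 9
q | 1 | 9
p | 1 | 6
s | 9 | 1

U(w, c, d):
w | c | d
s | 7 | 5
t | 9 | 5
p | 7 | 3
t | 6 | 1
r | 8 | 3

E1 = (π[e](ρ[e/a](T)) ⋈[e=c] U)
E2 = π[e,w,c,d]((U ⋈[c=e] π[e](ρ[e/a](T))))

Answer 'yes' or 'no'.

E1 subexpression sizes:
  T → 5
  ρ[e/a](T) → 5
  π[e](ρ[e/a](T)) → 5
  U → 5
  (π[e](ρ[e/a](T)) ⋈[e=c] U) → 1
E2 subexpression sizes:
  U → 5
  T → 5
  ρ[e/a](T) → 5
  π[e](ρ[e/a](T)) → 5
  (U ⋈[c=e] π[e](ρ[e/a](T))) → 1
  π[e,w,c,d]((U ⋈[c=e] π[e](ρ[e/a](T)))) → 1

E1 and E2 produce the same multiset:
e | w | c | d
9 | t | 9 | 5

yes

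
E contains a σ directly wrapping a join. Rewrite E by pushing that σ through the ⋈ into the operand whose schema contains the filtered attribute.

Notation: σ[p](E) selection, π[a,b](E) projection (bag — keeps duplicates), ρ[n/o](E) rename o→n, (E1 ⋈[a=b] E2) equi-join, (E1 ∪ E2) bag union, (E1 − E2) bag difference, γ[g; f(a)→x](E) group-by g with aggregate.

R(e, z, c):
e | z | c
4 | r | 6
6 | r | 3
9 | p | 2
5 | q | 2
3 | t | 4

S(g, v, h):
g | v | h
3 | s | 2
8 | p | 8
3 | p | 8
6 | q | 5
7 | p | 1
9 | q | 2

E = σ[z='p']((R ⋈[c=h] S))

σ filters on z, owned by the left side.
E' = (σ[z='p'](R) ⋈[c=h] S)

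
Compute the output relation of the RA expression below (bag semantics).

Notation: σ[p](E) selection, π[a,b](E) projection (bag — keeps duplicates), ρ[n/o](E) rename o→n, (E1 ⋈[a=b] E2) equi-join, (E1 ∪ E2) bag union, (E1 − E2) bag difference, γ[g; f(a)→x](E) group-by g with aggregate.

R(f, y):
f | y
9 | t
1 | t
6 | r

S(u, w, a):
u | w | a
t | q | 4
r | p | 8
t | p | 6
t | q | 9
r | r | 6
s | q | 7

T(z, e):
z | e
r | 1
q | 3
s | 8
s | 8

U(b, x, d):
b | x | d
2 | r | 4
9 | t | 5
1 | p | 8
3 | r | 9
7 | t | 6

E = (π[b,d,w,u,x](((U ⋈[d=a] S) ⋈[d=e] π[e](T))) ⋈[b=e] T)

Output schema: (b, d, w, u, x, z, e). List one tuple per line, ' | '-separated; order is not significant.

Row counts bottom-up:
  U → 5
  S → 6
  (U ⋈[d=a] S) → 5
  T → 4
  π[e](T) → 4
  ((U ⋈[d=a] S) ⋈[d=e] π[e](T)) → 2
  π[b,d,w,u,x](((U ⋈[d=a] S) ⋈[d=e] π[e](T))) → 2
  T → 4
  (π[b,d,w,u,x](((U ⋈[d=a] S) ⋈[d=e] π[e](T))) ⋈[b=e] T) → 2

== RESULT ==
b | d | w | u | x | z | e
1 | 8 | p | r | p | r | 1
1 | 8 | p | r | p | r | 1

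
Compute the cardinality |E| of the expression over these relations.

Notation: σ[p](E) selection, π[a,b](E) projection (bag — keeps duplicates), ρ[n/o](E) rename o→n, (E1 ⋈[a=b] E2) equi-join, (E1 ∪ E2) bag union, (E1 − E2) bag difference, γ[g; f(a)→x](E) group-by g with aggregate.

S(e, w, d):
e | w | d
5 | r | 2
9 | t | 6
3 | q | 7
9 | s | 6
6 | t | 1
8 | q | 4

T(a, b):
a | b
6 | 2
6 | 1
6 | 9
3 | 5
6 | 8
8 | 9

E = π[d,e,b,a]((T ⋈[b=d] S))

Row counts bottom-up:
  T → 6
  S → 6
  (T ⋈[b=d] S) → 2
  π[d,e,b,a]((T ⋈[b=d] S)) → 2

|E| = 2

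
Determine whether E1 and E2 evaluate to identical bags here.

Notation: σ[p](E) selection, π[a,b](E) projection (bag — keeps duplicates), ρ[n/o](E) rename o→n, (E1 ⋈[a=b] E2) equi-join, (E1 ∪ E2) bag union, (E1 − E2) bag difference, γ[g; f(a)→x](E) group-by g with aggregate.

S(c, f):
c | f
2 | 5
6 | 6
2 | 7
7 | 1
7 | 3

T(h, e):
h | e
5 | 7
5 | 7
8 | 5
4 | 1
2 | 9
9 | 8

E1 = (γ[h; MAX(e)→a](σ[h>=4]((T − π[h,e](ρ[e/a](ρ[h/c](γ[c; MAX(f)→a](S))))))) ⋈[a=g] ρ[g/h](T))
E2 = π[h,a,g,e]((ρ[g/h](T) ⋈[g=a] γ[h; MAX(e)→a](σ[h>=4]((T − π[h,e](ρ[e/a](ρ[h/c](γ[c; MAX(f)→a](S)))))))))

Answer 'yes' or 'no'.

E1 per-node cardinality:
  T → 6
  S → 5
  γ[c; MAX(f)→a](S) → 3
  ρ[h/c](γ[c; MAX(f)→a](S)) → 3
  ρ[e/a](ρ[h/c](γ[c; MAX(f)→a](S))) → 3
  π[h,e](ρ[e/a](ρ[h/c](γ[c; MAX(f)→a](S)))) → 3
  (T − π[h,e](ρ[e/a](ρ[h/c](γ[c; MAX(f)→a](S))))) → 6
  σ[h>=4]((T − π[h,e](ρ[e/a](ρ[h/c](γ[c; MAX(f)→a](S)))))) → 5
  γ[h; MAX(e)→a](σ[h>=4]((T − π[h,e](ρ[e/a](ρ[h/c](γ[c; MAX(f)→a](S))))))) → 4
  T → 6
  ρ[g/h](T) → 6
  (γ[h; MAX(e)→a](σ[h>=4]((T − π[h,e](ρ[e/a](ρ[h/c](γ[c; MAX(f)→a](S))))))) ⋈[a=g] ρ[g/h](T)) → 3
E2 per-node cardinality:
  T → 6
  ρ[g/h](T) → 6
  T → 6
  S → 5
  γ[c; MAX(f)→a](S) → 3
  ρ[h/c](γ[c; MAX(f)→a](S)) → 3
  ρ[e/a](ρ[h/c](γ[c; MAX(f)→a](S))) → 3
  π[h,e](ρ[e/a](ρ[h/c](γ[c; MAX(f)→a](S)))) → 3
  (T − π[h,e](ρ[e/a](ρ[h/c](γ[c; MAX(f)→a](S))))) → 6
  σ[h>=4]((T − π[h,e](ρ[e/a](ρ[h/c](γ[c; MAX(f)→a](S)))))) → 5
  γ[h; MAX(e)→a](σ[h>=4]((T − π[h,e](ρ[e/a](ρ[h/c](γ[c; MAX(f)→a](S))))))) → 4
  (ρ[g/h](T) ⋈[g=a] γ[h; MAX(e)→a](σ[h>=4]((T − π[h,e](ρ[e/a](ρ[h/c](γ[c; MAX(f)→a](S)))))))) → 3
  π[h,a,g,e]((ρ[g/h](T) ⋈[g=a] γ[h; MAX(e)→a](σ[h>=4]((T − π[h,e](ρ[e/a](ρ[h/c](γ[c; MAX(f)→a](S))))))))) → 3

E1 and E2 produce the same multiset:
h | a | g | e
8 | 5 | 5 | 7
8 | 5 | 5 | 7
9 | 8 | 8 | 5

yes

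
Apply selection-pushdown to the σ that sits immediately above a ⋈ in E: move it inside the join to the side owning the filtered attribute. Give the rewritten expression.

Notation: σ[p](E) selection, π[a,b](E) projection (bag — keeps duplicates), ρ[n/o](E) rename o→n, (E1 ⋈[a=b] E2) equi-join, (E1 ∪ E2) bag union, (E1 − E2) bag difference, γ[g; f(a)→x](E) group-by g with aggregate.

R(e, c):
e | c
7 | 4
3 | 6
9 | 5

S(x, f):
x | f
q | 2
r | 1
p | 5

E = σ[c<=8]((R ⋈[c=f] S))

σ filters on c, owned by the left side.
E' = (σ[c<=8](R) ⋈[c=f] S)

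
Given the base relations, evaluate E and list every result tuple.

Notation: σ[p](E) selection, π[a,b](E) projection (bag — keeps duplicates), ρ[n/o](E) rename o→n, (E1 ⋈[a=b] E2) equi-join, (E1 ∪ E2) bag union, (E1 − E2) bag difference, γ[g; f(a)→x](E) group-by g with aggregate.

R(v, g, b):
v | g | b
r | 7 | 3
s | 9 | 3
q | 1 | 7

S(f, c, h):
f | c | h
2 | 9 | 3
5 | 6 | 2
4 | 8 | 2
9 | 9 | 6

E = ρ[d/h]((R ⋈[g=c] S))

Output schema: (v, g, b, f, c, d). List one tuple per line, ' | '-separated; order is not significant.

Row counts bottom-up:
  R → 3
  S → 4
  (R ⋈[g=c] S) → 2
  ρ[d/h]((R ⋈[g=c] S)) → 2

== RESULT ==
v | g | b | f | c | d
s | 9 | 3 | 2 | 9 | 3
s | 9 | 3 | 9 | 9 | 6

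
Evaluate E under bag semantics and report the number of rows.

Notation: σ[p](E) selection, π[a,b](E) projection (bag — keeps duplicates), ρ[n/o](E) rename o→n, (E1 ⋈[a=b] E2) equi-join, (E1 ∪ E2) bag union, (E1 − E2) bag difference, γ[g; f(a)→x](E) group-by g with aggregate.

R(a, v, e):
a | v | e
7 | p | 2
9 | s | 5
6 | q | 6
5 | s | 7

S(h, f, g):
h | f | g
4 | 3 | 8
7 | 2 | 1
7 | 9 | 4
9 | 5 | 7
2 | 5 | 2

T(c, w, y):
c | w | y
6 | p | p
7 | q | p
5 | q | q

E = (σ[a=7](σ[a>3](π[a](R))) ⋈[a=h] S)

Subexpression sizes:
  R → 4
  π[a](R) → 4
  σ[a>3](π[a](R)) → 4
  σ[a=7](σ[a>3](π[a](R))) → 1
  S → 5
  (σ[a=7](σ[a>3](π[a](R))) ⋈[a=h] S) → 2

|E| = 2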